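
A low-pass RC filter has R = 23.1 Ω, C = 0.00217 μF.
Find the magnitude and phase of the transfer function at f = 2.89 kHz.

Step 1 — Angular frequency: ω = 2π·2890 = 1.816e+04 rad/s.
Step 2 — Transfer function: H(jω) = 1/(1 + jωRC).
Step 3 — Denominator: 1 + jωRC = 1 + j·1.816e+04·23.1·2.17e-09 = 1 + j0.0009102.
Step 4 — H = 1 - j0.0009102.
Step 5 — Magnitude: |H| = 1 (-0.0 dB); phase: φ = -0.1°.

|H| = 1 (-0.0 dB), φ = -0.1°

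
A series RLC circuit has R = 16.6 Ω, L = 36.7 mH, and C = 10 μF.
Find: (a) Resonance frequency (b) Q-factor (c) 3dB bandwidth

Step 1 — Resonance: ω₀ = 1/√(LC) = 1/√(0.0367·1e-05) = 1651 rad/s.
Step 2 — f₀ = ω₀/(2π) = 262.7 Hz.
Step 3 — Series Q: Q = ω₀L/R = 1651·0.0367/16.6 = 3.649.
Step 4 — Bandwidth: Δω = ω₀/Q = 452.3 rad/s; BW = Δω/(2π) = 71.99 Hz.

(a) f₀ = 262.7 Hz  (b) Q = 3.649  (c) BW = 71.99 Hz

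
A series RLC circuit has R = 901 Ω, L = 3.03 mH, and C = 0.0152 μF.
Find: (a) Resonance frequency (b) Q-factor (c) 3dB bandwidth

Step 1 — Resonance: ω₀ = 1/√(LC) = 1/√(0.00303·1.52e-08) = 1.474e+05 rad/s.
Step 2 — f₀ = ω₀/(2π) = 2.345e+04 Hz.
Step 3 — Series Q: Q = ω₀L/R = 1.474e+05·0.00303/901 = 0.4955.
Step 4 — Bandwidth: Δω = ω₀/Q = 2.974e+05 rad/s; BW = Δω/(2π) = 4.733e+04 Hz.

(a) f₀ = 2.345e+04 Hz  (b) Q = 0.4955  (c) BW = 4.733e+04 Hz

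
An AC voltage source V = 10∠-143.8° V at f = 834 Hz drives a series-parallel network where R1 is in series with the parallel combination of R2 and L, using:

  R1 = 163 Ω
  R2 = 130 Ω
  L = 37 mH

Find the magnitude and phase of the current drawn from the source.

Step 1 — Angular frequency: ω = 2π·f = 2π·834 = 5240 rad/s.
Step 2 — Component impedances:
  R1: Z = R = 163 Ω
  R2: Z = R = 130 Ω
  L: Z = jωL = j·5240·0.037 = 0 + j193.9 Ω
Step 3 — Parallel branch: R2 || L = 1/(1/R2 + 1/L) = 89.68 + j60.13 Ω.
Step 4 — Series with R1: Z_total = R1 + (R2 || L) = 252.7 + j60.13 Ω = 259.7∠13.4° Ω.
Step 5 — Source phasor: V = 10∠-143.8° V = -8.07 - j5.906 V.
Step 6 — Ohm's law: I = V / Z_total = (-8.07 - j5.906) / (252.7 + j60.13) = -0.03549 - j0.01493 A.
Step 7 — Convert to polar: |I| = 0.0385 A, ∠I = -157.2°.

I = 0.0385∠-157.2° A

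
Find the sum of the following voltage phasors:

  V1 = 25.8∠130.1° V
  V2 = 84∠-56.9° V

Step 1 — Convert each phasor to rectangular form:
  V1 = 25.8·(cos(130.1°) + j·sin(130.1°)) = -16.62 + j19.73 V
  V2 = 84·(cos(-56.9°) + j·sin(-56.9°)) = 45.87 - j70.37 V
Step 2 — Sum components: V_total = 29.25 - j50.63 V.
Step 3 — Convert to polar: |V_total| = 58.48 V, ∠V_total = -60.0°.

V_total = 58.48∠-60.0° V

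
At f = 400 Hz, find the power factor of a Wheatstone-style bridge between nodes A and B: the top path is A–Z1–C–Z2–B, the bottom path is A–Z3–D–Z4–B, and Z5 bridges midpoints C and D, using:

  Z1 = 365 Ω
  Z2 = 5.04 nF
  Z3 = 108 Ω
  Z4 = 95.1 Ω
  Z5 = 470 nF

Step 1 — Angular frequency: ω = 2π·f = 2π·400 = 2513 rad/s.
Step 2 — Component impedances:
  Z1: Z = R = 365 Ω
  Z2: Z = 1/(jωC) = -j/(ω·C) = 0 - j7.895e+04 Ω
  Z3: Z = R = 108 Ω
  Z4: Z = R = 95.1 Ω
  Z5: Z = 1/(jωC) = -j/(ω·C) = 0 - j846.6 Ω
Step 3 — Bridge requires nodal analysis (the Z5 bridge couples midpoints C and D, so the two paths cannot be reduced to a simple series/parallel combination). Setting node B to ground and injecting 1 A at node A, the 3-node admittance system at A, C, D solves to V_A = Z_AB = 197 - j10.87 Ω = 197.3∠-3.2° Ω.
Step 4 — Power factor: PF = cos(φ) = Re(Z)/|Z| = 197/197.3 = 0.9985.
Step 5 — Type: Im(Z) = -10.87 ⇒ leading (phase φ = -3.2°).

PF = 0.9985 (leading, φ = -3.2°)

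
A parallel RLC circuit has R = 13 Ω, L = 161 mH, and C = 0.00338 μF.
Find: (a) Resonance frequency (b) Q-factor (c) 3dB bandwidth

Step 1 — Resonance: ω₀ = 1/√(LC) = 1/√(0.161·3.38e-09) = 4.287e+04 rad/s.
Step 2 — f₀ = ω₀/(2π) = 6823 Hz.
Step 3 — Parallel Q: Q = R/(ω₀L) = 13/(4.287e+04·0.161) = 0.001884.
Step 4 — Bandwidth: Δω = ω₀/Q = 2.276e+07 rad/s; BW = Δω/(2π) = 3.622e+06 Hz.

(a) f₀ = 6823 Hz  (b) Q = 0.001884  (c) BW = 3.622e+06 Hz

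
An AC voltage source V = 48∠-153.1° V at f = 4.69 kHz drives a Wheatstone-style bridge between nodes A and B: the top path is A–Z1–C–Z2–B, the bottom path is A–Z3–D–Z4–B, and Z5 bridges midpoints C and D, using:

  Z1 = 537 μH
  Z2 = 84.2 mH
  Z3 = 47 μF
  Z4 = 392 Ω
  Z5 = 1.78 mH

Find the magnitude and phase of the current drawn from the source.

Step 1 — Angular frequency: ω = 2π·f = 2π·4690 = 2.947e+04 rad/s.
Step 2 — Component impedances:
  Z1: Z = jωL = j·2.947e+04·0.000537 = 0 + j15.82 Ω
  Z2: Z = jωL = j·2.947e+04·0.0842 = 0 + j2481 Ω
  Z3: Z = 1/(jωC) = -j/(ω·C) = 0 - j0.722 Ω
  Z4: Z = R = 392 Ω
  Z5: Z = jωL = j·2.947e+04·0.00178 = 0 + j52.45 Ω
Step 3 — Bridge requires nodal analysis (the Z5 bridge couples midpoints C and D, so the two paths cannot be reduced to a simple series/parallel combination). Setting node B to ground and injecting 1 A at node A, the 3-node admittance system at A, C, D solves to V_A = Z_AB = 382.7 + j59.45 Ω = 387.3∠8.8° Ω.
Step 4 — Source phasor: V = 48∠-153.1° V = -42.81 - j21.72 V.
Step 5 — Ohm's law: I = V / Z_total = (-42.81 - j21.72) / (382.7 + j59.45) = -0.1178 - j0.03844 A.
Step 6 — Convert to polar: |I| = 0.1239 A, ∠I = -161.9°.

I = 0.1239∠-161.9° A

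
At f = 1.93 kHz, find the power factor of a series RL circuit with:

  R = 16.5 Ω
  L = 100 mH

Step 1 — Angular frequency: ω = 2π·f = 2π·1930 = 1.213e+04 rad/s.
Step 2 — Component impedances:
  R: Z = R = 16.5 Ω
  L: Z = jωL = j·1.213e+04·0.1 = 0 + j1213 Ω
Step 3 — Series combination: Z_total = R + L = 16.5 + j1213 Ω = 1213∠89.2° Ω.
Step 4 — Power factor: PF = cos(φ) = Re(Z)/|Z| = 16.5/1212.77 = 0.01361.
Step 5 — Type: Im(Z) = 1213 ⇒ lagging (phase φ = 89.2°).

PF = 0.01361 (lagging, φ = 89.2°)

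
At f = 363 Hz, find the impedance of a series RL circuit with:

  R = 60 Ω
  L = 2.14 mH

Step 1 — Angular frequency: ω = 2π·f = 2π·363 = 2281 rad/s.
Step 2 — Component impedances:
  R: Z = R = 60 Ω
  L: Z = jωL = j·2281·0.00214 = 0 + j4.881 Ω
Step 3 — Series combination: Z_total = R + L = 60 + j4.881 Ω = 60.2∠4.7° Ω.

Z = 60 + j4.881 Ω = 60.2∠4.7° Ω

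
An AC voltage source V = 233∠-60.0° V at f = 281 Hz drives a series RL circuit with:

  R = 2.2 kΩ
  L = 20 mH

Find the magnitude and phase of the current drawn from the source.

Step 1 — Angular frequency: ω = 2π·f = 2π·281 = 1766 rad/s.
Step 2 — Component impedances:
  R: Z = R = 2200 Ω
  L: Z = jωL = j·1766·0.02 = 0 + j35.31 Ω
Step 3 — Series combination: Z_total = R + L = 2200 + j35.31 Ω = 2200∠0.9° Ω.
Step 4 — Source phasor: V = 233∠-60.0° V = 116.5 - j201.8 V.
Step 5 — Ohm's law: I = V / Z_total = (116.5 - j201.8) / (2200 + j35.31) = 0.05147 - j0.09255 A.
Step 6 — Convert to polar: |I| = 0.1059 A, ∠I = -60.9°.

I = 0.1059∠-60.9° A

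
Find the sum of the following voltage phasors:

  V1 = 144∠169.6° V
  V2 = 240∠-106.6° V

Step 1 — Convert each phasor to rectangular form:
  V1 = 144·(cos(169.6°) + j·sin(169.6°)) = -141.6 + j25.99 V
  V2 = 240·(cos(-106.6°) + j·sin(-106.6°)) = -68.57 - j230 V
Step 2 — Sum components: V_total = -210.2 - j204 V.
Step 3 — Convert to polar: |V_total| = 292.9 V, ∠V_total = -135.9°.

V_total = 292.9∠-135.9° V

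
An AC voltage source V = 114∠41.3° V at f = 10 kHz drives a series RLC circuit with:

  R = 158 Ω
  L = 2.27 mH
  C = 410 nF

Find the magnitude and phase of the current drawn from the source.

Step 1 — Angular frequency: ω = 2π·f = 2π·1e+04 = 6.283e+04 rad/s.
Step 2 — Component impedances:
  R: Z = R = 158 Ω
  L: Z = jωL = j·6.283e+04·0.00227 = 0 + j142.6 Ω
  C: Z = 1/(jωC) = -j/(ω·C) = 0 - j38.82 Ω
Step 3 — Series combination: Z_total = R + L + C = 158 + j103.8 Ω = 189.1∠33.3° Ω.
Step 4 — Source phasor: V = 114∠41.3° V = 85.64 + j75.24 V.
Step 5 — Ohm's law: I = V / Z_total = (85.64 + j75.24) / (158 + j103.8) = 0.5972 + j0.08386 A.
Step 6 — Convert to polar: |I| = 0.603 A, ∠I = 8.0°.

I = 0.603∠8.0° A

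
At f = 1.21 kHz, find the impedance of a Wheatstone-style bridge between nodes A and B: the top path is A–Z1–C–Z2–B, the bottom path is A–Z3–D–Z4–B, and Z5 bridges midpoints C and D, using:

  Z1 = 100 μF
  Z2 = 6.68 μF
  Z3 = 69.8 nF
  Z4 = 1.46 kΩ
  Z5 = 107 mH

Step 1 — Angular frequency: ω = 2π·f = 2π·1210 = 7603 rad/s.
Step 2 — Component impedances:
  Z1: Z = 1/(jωC) = -j/(ω·C) = 0 - j1.315 Ω
  Z2: Z = 1/(jωC) = -j/(ω·C) = 0 - j19.69 Ω
  Z3: Z = 1/(jωC) = -j/(ω·C) = 0 - j1884 Ω
  Z4: Z = R = 1460 Ω
  Z5: Z = jωL = j·7603·0.107 = 0 + j813.5 Ω
Step 3 — Bridge requires nodal analysis (the Z5 bridge couples midpoints C and D, so the two paths cannot be reduced to a simple series/parallel combination). Setting node B to ground and injecting 1 A at node A, the 3-node admittance system at A, C, D solves to V_A = Z_AB = 0.1238 - j21.12 Ω = 21.12∠-89.7° Ω.

Z = 0.1238 - j21.12 Ω = 21.12∠-89.7° Ω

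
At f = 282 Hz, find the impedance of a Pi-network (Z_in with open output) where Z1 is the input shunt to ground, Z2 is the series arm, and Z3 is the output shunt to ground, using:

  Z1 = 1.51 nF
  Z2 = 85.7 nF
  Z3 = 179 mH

Step 1 — Angular frequency: ω = 2π·f = 2π·282 = 1772 rad/s.
Step 2 — Component impedances:
  Z1: Z = 1/(jωC) = -j/(ω·C) = 0 - j3.738e+05 Ω
  Z2: Z = 1/(jωC) = -j/(ω·C) = 0 - j6586 Ω
  Z3: Z = jωL = j·1772·0.179 = 0 + j317.2 Ω
Step 3 — With open output, the series arm Z2 and the output shunt Z3 appear in series to ground: Z2 + Z3 = 0 - j6268 Ω.
Step 4 — Parallel with input shunt Z1: Z_in = Z1 || (Z2 + Z3) = 0 - j6165 Ω = 6165∠-90.0° Ω.

Z = 0 - j6165 Ω = 6165∠-90.0° Ω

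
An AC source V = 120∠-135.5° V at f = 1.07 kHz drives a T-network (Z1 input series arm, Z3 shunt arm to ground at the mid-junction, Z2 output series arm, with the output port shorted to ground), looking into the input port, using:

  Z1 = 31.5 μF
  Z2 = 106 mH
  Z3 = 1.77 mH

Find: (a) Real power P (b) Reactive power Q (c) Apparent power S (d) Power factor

Step 1 — Angular frequency: ω = 2π·f = 2π·1070 = 6723 rad/s.
Step 2 — Component impedances:
  Z1: Z = 1/(jωC) = -j/(ω·C) = 0 - j4.722 Ω
  Z2: Z = jωL = j·6723·0.106 = 0 + j712.6 Ω
  Z3: Z = jωL = j·6723·0.00177 = 0 + j11.9 Ω
Step 3 — With the output port shorted to ground, the output series arm Z2 runs from the junction to ground; the shunt arm Z3 also runs from the junction to ground. They appear in parallel: Z3 || Z2 = 0 + j11.7 Ω.
Step 4 — Series with input arm Z1: Z_in = Z1 + (Z3 || Z2) = 0 + j6.982 Ω = 6.982∠90.0° Ω.
Step 5 — Source phasor: V = 120∠-135.5° V = -85.59 - j84.11 V.
Step 6 — Current: I = V / Z = -12.05 + j12.26 A = 17.19∠134.5° A.
Step 7 — Complex power: S = V·I* = 0 + j2062 VA.
Step 8 — Real power: P = Re(S) = 0 W.
Step 9 — Reactive power: Q = Im(S) = 2062 VAR.
Step 10 — Apparent power: |S| = 2062 VA.
Step 11 — Power factor: PF = P/|S| = 0 (lagging).

(a) P = 0 W  (b) Q = 2062 VAR  (c) S = 2062 VA  (d) PF = 0 (lagging)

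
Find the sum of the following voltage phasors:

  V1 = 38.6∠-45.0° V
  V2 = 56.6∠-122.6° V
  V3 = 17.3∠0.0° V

Step 1 — Convert each phasor to rectangular form:
  V1 = 38.6·(cos(-45.0°) + j·sin(-45.0°)) = 27.29 - j27.29 V
  V2 = 56.6·(cos(-122.6°) + j·sin(-122.6°)) = -30.49 - j47.68 V
  V3 = 17.3·(cos(0.0°) + j·sin(0.0°)) = 17.3 V
Step 2 — Sum components: V_total = 14.1 - j74.98 V.
Step 3 — Convert to polar: |V_total| = 76.29 V, ∠V_total = -79.3°.

V_total = 76.29∠-79.3° V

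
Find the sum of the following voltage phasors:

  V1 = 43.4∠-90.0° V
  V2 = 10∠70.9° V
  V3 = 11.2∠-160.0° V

Step 1 — Convert each phasor to rectangular form:
  V1 = 43.4·(cos(-90.0°) + j·sin(-90.0°)) = 0 - j43.4 V
  V2 = 10·(cos(70.9°) + j·sin(70.9°)) = 3.272 + j9.449 V
  V3 = 11.2·(cos(-160.0°) + j·sin(-160.0°)) = -10.52 - j3.831 V
Step 2 — Sum components: V_total = -7.252 - j37.78 V.
Step 3 — Convert to polar: |V_total| = 38.47 V, ∠V_total = -100.9°.

V_total = 38.47∠-100.9° V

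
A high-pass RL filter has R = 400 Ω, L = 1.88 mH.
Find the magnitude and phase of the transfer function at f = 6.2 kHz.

Step 1 — Angular frequency: ω = 2π·6200 = 3.896e+04 rad/s.
Step 2 — Transfer function: H(jω) = jωL/(R + jωL).
Step 3 — Numerator jωL = j·73.24; denominator R + jωL = 400 + j73.24.
Step 4 — H = 0.03244 + j0.1772.
Step 5 — Magnitude: |H| = 0.1801 (-14.9 dB); phase: φ = 79.6°.

|H| = 0.1801 (-14.9 dB), φ = 79.6°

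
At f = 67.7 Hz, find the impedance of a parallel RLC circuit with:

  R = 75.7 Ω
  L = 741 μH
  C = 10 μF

Step 1 — Angular frequency: ω = 2π·f = 2π·67.7 = 425.4 rad/s.
Step 2 — Component impedances:
  R: Z = R = 75.7 Ω
  L: Z = jωL = j·425.4·0.000741 = 0 + j0.3152 Ω
  C: Z = 1/(jωC) = -j/(ω·C) = 0 - j235.1 Ω
Step 3 — Parallel combination: 1/Z_total = 1/R + 1/L + 1/C; Z_total = 0.001316 + j0.3156 Ω = 0.3156∠89.8° Ω.

Z = 0.001316 + j0.3156 Ω = 0.3156∠89.8° Ω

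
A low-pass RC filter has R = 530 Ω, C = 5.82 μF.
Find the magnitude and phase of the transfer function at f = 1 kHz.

Step 1 — Angular frequency: ω = 2π·1000 = 6283 rad/s.
Step 2 — Transfer function: H(jω) = 1/(1 + jωRC).
Step 3 — Denominator: 1 + jωRC = 1 + j·6283·530·5.82e-06 = 1 + j19.38.
Step 4 — H = 0.002655 - j0.05146.
Step 5 — Magnitude: |H| = 0.05153 (-25.8 dB); phase: φ = -87.0°.

|H| = 0.05153 (-25.8 dB), φ = -87.0°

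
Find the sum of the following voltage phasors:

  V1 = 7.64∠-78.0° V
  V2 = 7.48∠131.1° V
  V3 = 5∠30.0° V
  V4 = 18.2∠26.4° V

Step 1 — Convert each phasor to rectangular form:
  V1 = 7.64·(cos(-78.0°) + j·sin(-78.0°)) = 1.588 - j7.473 V
  V2 = 7.48·(cos(131.1°) + j·sin(131.1°)) = -4.917 + j5.637 V
  V3 = 5·(cos(30.0°) + j·sin(30.0°)) = 4.33 + j2.5 V
  V4 = 18.2·(cos(26.4°) + j·sin(26.4°)) = 16.3 + j8.092 V
Step 2 — Sum components: V_total = 17.3 + j8.756 V.
Step 3 — Convert to polar: |V_total| = 19.39 V, ∠V_total = 26.8°.

V_total = 19.39∠26.8° V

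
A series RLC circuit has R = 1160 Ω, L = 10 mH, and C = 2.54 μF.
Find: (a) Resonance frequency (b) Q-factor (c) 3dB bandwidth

Step 1 — Resonance: ω₀ = 1/√(LC) = 1/√(0.01·2.54e-06) = 6275 rad/s.
Step 2 — f₀ = ω₀/(2π) = 998.6 Hz.
Step 3 — Series Q: Q = ω₀L/R = 6275·0.01/1160 = 0.05409.
Step 4 — Bandwidth: Δω = ω₀/Q = 1.16e+05 rad/s; BW = Δω/(2π) = 1.846e+04 Hz.

(a) f₀ = 998.6 Hz  (b) Q = 0.05409  (c) BW = 1.846e+04 Hz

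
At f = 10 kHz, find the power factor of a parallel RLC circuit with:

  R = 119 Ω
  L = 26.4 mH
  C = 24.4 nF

Step 1 — Angular frequency: ω = 2π·f = 2π·1e+04 = 6.283e+04 rad/s.
Step 2 — Component impedances:
  R: Z = R = 119 Ω
  L: Z = jωL = j·6.283e+04·0.0264 = 0 + j1659 Ω
  C: Z = 1/(jωC) = -j/(ω·C) = 0 - j652.3 Ω
Step 3 — Parallel combination: 1/Z_total = 1/R + 1/L + 1/C; Z_total = 117.6 - j13.01 Ω = 118.3∠-6.3° Ω.
Step 4 — Power factor: PF = cos(φ) = Re(Z)/|Z| = 117.56/118.28 = 0.9939.
Step 5 — Type: Im(Z) = -13.01 ⇒ leading (phase φ = -6.3°).

PF = 0.9939 (leading, φ = -6.3°)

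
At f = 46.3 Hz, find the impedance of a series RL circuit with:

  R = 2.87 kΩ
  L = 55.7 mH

Step 1 — Angular frequency: ω = 2π·f = 2π·46.3 = 290.9 rad/s.
Step 2 — Component impedances:
  R: Z = R = 2870 Ω
  L: Z = jωL = j·290.9·0.0557 = 0 + j16.2 Ω
Step 3 — Series combination: Z_total = R + L = 2870 + j16.2 Ω = 2870∠0.3° Ω.

Z = 2870 + j16.2 Ω = 2870∠0.3° Ω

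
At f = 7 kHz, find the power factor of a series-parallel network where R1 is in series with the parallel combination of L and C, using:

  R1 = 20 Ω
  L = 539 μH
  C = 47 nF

Step 1 — Angular frequency: ω = 2π·f = 2π·7000 = 4.398e+04 rad/s.
Step 2 — Component impedances:
  R1: Z = R = 20 Ω
  L: Z = jωL = j·4.398e+04·0.000539 = 0 + j23.71 Ω
  C: Z = 1/(jωC) = -j/(ω·C) = 0 - j483.8 Ω
Step 3 — Parallel branch: L || C = 1/(1/L + 1/C) = 0 + j24.93 Ω.
Step 4 — Series with R1: Z_total = R1 + (L || C) = 20 + j24.93 Ω = 31.96∠51.3° Ω.
Step 5 — Power factor: PF = cos(φ) = Re(Z)/|Z| = 20/31.96 = 0.6258.
Step 6 — Type: Im(Z) = 24.93 ⇒ lagging (phase φ = 51.3°).

PF = 0.6258 (lagging, φ = 51.3°)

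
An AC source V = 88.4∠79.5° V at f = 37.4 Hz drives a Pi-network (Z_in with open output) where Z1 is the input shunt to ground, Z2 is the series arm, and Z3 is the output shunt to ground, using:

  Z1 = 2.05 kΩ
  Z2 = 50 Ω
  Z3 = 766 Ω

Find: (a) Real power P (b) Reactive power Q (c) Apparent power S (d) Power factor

Step 1 — Angular frequency: ω = 2π·f = 2π·37.4 = 235 rad/s.
Step 2 — Component impedances:
  Z1: Z = R = 2050 Ω
  Z2: Z = R = 50 Ω
  Z3: Z = R = 766 Ω
Step 3 — With open output, the series arm Z2 and the output shunt Z3 appear in series to ground: Z2 + Z3 = 816 Ω.
Step 4 — Parallel with input shunt Z1: Z_in = Z1 || (Z2 + Z3) = 583.7 Ω = 583.7∠0.0° Ω.
Step 5 — Source phasor: V = 88.4∠79.5° V = 16.11 + j86.92 V.
Step 6 — Current: I = V / Z = 0.0276 + j0.1489 A = 0.1515∠79.5° A.
Step 7 — Complex power: S = V·I* = 13.39 VA.
Step 8 — Real power: P = Re(S) = 13.39 W.
Step 9 — Reactive power: Q = Im(S) = 0 VAR.
Step 10 — Apparent power: |S| = 13.39 VA.
Step 11 — Power factor: PF = P/|S| = 1 (unity).

(a) P = 13.39 W  (b) Q = 0 VAR  (c) S = 13.39 VA  (d) PF = 1 (unity)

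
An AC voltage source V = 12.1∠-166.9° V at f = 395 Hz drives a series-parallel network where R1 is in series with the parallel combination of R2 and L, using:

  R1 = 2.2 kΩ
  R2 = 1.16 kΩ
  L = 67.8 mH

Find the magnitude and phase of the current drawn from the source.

Step 1 — Angular frequency: ω = 2π·f = 2π·395 = 2482 rad/s.
Step 2 — Component impedances:
  R1: Z = R = 2200 Ω
  R2: Z = R = 1160 Ω
  L: Z = jωL = j·2482·0.0678 = 0 + j168.3 Ω
Step 3 — Parallel branch: R2 || L = 1/(1/R2 + 1/L) = 23.91 + j164.8 Ω.
Step 4 — Series with R1: Z_total = R1 + (R2 || L) = 2224 + j164.8 Ω = 2230∠4.2° Ω.
Step 5 — Source phasor: V = 12.1∠-166.9° V = -11.79 - j2.742 V.
Step 6 — Ohm's law: I = V / Z_total = (-11.79 - j2.742) / (2224 + j164.8) = -0.005361 - j0.0008359 A.
Step 7 — Convert to polar: |I| = 0.005426 A, ∠I = -171.1°.

I = 0.005426∠-171.1° A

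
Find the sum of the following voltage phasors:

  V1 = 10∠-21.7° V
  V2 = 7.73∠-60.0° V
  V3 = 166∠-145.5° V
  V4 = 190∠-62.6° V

Step 1 — Convert each phasor to rectangular form:
  V1 = 10·(cos(-21.7°) + j·sin(-21.7°)) = 9.291 - j3.697 V
  V2 = 7.73·(cos(-60.0°) + j·sin(-60.0°)) = 3.865 - j6.694 V
  V3 = 166·(cos(-145.5°) + j·sin(-145.5°)) = -136.8 - j94.02 V
  V4 = 190·(cos(-62.6°) + j·sin(-62.6°)) = 87.44 - j168.7 V
Step 2 — Sum components: V_total = -36.21 - j273.1 V.
Step 3 — Convert to polar: |V_total| = 275.5 V, ∠V_total = -97.6°.

V_total = 275.5∠-97.6° V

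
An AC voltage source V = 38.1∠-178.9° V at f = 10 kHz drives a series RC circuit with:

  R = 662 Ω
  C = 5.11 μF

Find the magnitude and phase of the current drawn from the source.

Step 1 — Angular frequency: ω = 2π·f = 2π·1e+04 = 6.283e+04 rad/s.
Step 2 — Component impedances:
  R: Z = R = 662 Ω
  C: Z = 1/(jωC) = -j/(ω·C) = 0 - j3.115 Ω
Step 3 — Series combination: Z_total = R + C = 662 - j3.115 Ω = 662∠-0.3° Ω.
Step 4 — Source phasor: V = 38.1∠-178.9° V = -38.09 - j0.7314 V.
Step 5 — Ohm's law: I = V / Z_total = (-38.09 - j0.7314) / (662 - j3.115) = -0.05754 - j0.001376 A.
Step 6 — Convert to polar: |I| = 0.05755 A, ∠I = -178.6°.

I = 0.05755∠-178.6° A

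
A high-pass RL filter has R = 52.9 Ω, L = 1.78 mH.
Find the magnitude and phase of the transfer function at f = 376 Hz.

Step 1 — Angular frequency: ω = 2π·376 = 2362 rad/s.
Step 2 — Transfer function: H(jω) = jωL/(R + jωL).
Step 3 — Numerator jωL = j·4.205; denominator R + jωL = 52.9 + j4.205.
Step 4 — H = 0.00628 + j0.07899.
Step 5 — Magnitude: |H| = 0.07924 (-22.0 dB); phase: φ = 85.5°.

|H| = 0.07924 (-22.0 dB), φ = 85.5°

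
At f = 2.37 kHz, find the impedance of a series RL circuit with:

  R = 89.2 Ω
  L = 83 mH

Step 1 — Angular frequency: ω = 2π·f = 2π·2370 = 1.489e+04 rad/s.
Step 2 — Component impedances:
  R: Z = R = 89.2 Ω
  L: Z = jωL = j·1.489e+04·0.083 = 0 + j1236 Ω
Step 3 — Series combination: Z_total = R + L = 89.2 + j1236 Ω = 1239∠85.9° Ω.

Z = 89.2 + j1236 Ω = 1239∠85.9° Ω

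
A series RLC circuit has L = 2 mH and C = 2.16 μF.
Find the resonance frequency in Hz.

Step 1 — Resonance condition Im(Z)=0 gives ω₀ = 1/√(LC).
Step 2 — ω₀ = 1/√(0.002·2.16e-06) = 1.521e+04 rad/s.
Step 3 — f₀ = ω₀/(2π) = 2421 Hz.

f₀ = 2421 Hz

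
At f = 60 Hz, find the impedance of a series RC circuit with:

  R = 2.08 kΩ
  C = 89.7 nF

Step 1 — Angular frequency: ω = 2π·f = 2π·60 = 377 rad/s.
Step 2 — Component impedances:
  R: Z = R = 2080 Ω
  C: Z = 1/(jωC) = -j/(ω·C) = 0 - j2.957e+04 Ω
Step 3 — Series combination: Z_total = R + C = 2080 - j2.957e+04 Ω = 2.964e+04∠-86.0° Ω.

Z = 2080 - j2.957e+04 Ω = 2.964e+04∠-86.0° Ω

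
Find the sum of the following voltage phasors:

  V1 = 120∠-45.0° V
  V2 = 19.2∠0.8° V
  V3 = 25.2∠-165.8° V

Step 1 — Convert each phasor to rectangular form:
  V1 = 120·(cos(-45.0°) + j·sin(-45.0°)) = 84.85 - j84.85 V
  V2 = 19.2·(cos(0.8°) + j·sin(0.8°)) = 19.2 + j0.2681 V
  V3 = 25.2·(cos(-165.8°) + j·sin(-165.8°)) = -24.43 - j6.182 V
Step 2 — Sum components: V_total = 79.62 - j90.77 V.
Step 3 — Convert to polar: |V_total| = 120.7 V, ∠V_total = -48.7°.

V_total = 120.7∠-48.7° V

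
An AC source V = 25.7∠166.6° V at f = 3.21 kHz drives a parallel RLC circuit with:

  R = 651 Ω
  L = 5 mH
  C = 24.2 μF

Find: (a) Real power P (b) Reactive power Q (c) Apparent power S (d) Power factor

Step 1 — Angular frequency: ω = 2π·f = 2π·3210 = 2.017e+04 rad/s.
Step 2 — Component impedances:
  R: Z = R = 651 Ω
  L: Z = jωL = j·2.017e+04·0.005 = 0 + j100.8 Ω
  C: Z = 1/(jωC) = -j/(ω·C) = 0 - j2.049 Ω
Step 3 — Parallel combination: 1/Z_total = 1/R + 1/L + 1/C; Z_total = 0.006718 - j2.091 Ω = 2.091∠-89.8° Ω.
Step 4 — Source phasor: V = 25.7∠166.6° V = -25 + j5.956 V.
Step 5 — Current: I = V / Z = -2.886 - j11.95 A = 12.29∠-103.6° A.
Step 6 — Complex power: S = V·I* = 1.015 - j315.8 VA.
Step 7 — Real power: P = Re(S) = 1.015 W.
Step 8 — Reactive power: Q = Im(S) = -315.8 VAR.
Step 9 — Apparent power: |S| = 315.8 VA.
Step 10 — Power factor: PF = P/|S| = 0.003212 (leading).

(a) P = 1.015 W  (b) Q = -315.8 VAR  (c) S = 315.8 VA  (d) PF = 0.003212 (leading)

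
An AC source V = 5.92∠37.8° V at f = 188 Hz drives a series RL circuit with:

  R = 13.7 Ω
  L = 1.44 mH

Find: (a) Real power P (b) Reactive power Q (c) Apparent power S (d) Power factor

Step 1 — Angular frequency: ω = 2π·f = 2π·188 = 1181 rad/s.
Step 2 — Component impedances:
  R: Z = R = 13.7 Ω
  L: Z = jωL = j·1181·0.00144 = 0 + j1.701 Ω
Step 3 — Series combination: Z_total = R + L = 13.7 + j1.701 Ω = 13.81∠7.1° Ω.
Step 4 — Source phasor: V = 5.92∠37.8° V = 4.678 + j3.628 V.
Step 5 — Current: I = V / Z = 0.3686 + j0.2191 A = 0.4288∠30.7° A.
Step 6 — Complex power: S = V·I* = 2.519 + j0.3128 VA.
Step 7 — Real power: P = Re(S) = 2.519 W.
Step 8 — Reactive power: Q = Im(S) = 0.3128 VAR.
Step 9 — Apparent power: |S| = 2.539 VA.
Step 10 — Power factor: PF = P/|S| = 0.9924 (lagging).

(a) P = 2.519 W  (b) Q = 0.3128 VAR  (c) S = 2.539 VA  (d) PF = 0.9924 (lagging)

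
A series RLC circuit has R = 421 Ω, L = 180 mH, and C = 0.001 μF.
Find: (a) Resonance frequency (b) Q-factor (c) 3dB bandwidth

Step 1 — Resonance: ω₀ = 1/√(LC) = 1/√(0.18·1e-09) = 7.454e+04 rad/s.
Step 2 — f₀ = ω₀/(2π) = 1.186e+04 Hz.
Step 3 — Series Q: Q = ω₀L/R = 7.454e+04·0.18/421 = 31.87.
Step 4 — Bandwidth: Δω = ω₀/Q = 2339 rad/s; BW = Δω/(2π) = 372.2 Hz.

(a) f₀ = 1.186e+04 Hz  (b) Q = 31.87  (c) BW = 372.2 Hz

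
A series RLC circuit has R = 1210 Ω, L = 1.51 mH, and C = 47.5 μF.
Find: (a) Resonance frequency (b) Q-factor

Step 1 — Resonance condition Im(Z)=0 gives ω₀ = 1/√(LC).
Step 2 — ω₀ = 1/√(0.00151·4.75e-05) = 3734 rad/s.
Step 3 — f₀ = ω₀/(2π) = 594.3 Hz.
Step 4 — Series Q: Q = ω₀L/R = 3734·0.00151/1210 = 0.00466.

(a) f₀ = 594.3 Hz  (b) Q = 0.00466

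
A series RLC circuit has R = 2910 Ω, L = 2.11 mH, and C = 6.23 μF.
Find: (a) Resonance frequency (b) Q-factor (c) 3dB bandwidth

Step 1 — Resonance condition Im(Z)=0 gives ω₀ = 1/√(LC).
Step 2 — ω₀ = 1/√(0.00211·6.23e-06) = 8722 rad/s.
Step 3 — f₀ = ω₀/(2π) = 1388 Hz.
Step 4 — Series Q: Q = ω₀L/R = 8722·0.00211/2910 = 0.006324.
Step 5 — 3dB bandwidth: Δω = ω₀/Q = 1.379e+06 rad/s; BW = Δω/(2π) = 2.195e+05 Hz.

(a) f₀ = 1388 Hz  (b) Q = 0.006324  (c) BW = 2.195e+05 Hz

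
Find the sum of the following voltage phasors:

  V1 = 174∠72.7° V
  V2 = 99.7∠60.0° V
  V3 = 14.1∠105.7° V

Step 1 — Convert each phasor to rectangular form:
  V1 = 174·(cos(72.7°) + j·sin(72.7°)) = 51.74 + j166.1 V
  V2 = 99.7·(cos(60.0°) + j·sin(60.0°)) = 49.85 + j86.34 V
  V3 = 14.1·(cos(105.7°) + j·sin(105.7°)) = -3.815 + j13.57 V
Step 2 — Sum components: V_total = 97.78 + j266 V.
Step 3 — Convert to polar: |V_total| = 283.4 V, ∠V_total = 69.8°.

V_total = 283.4∠69.8° V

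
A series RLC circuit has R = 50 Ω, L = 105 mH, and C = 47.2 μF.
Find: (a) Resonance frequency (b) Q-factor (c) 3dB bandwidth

Step 1 — Resonance: ω₀ = 1/√(LC) = 1/√(0.105·4.72e-05) = 449.2 rad/s.
Step 2 — f₀ = ω₀/(2π) = 71.49 Hz.
Step 3 — Series Q: Q = ω₀L/R = 449.2·0.105/50 = 0.9433.
Step 4 — Bandwidth: Δω = ω₀/Q = 476.2 rad/s; BW = Δω/(2π) = 75.79 Hz.

(a) f₀ = 71.49 Hz  (b) Q = 0.9433  (c) BW = 75.79 Hz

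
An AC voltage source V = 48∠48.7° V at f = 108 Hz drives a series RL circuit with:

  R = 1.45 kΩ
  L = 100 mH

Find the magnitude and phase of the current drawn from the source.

Step 1 — Angular frequency: ω = 2π·f = 2π·108 = 678.6 rad/s.
Step 2 — Component impedances:
  R: Z = R = 1450 Ω
  L: Z = jωL = j·678.6·0.1 = 0 + j67.86 Ω
Step 3 — Series combination: Z_total = R + L = 1450 + j67.86 Ω = 1452∠2.7° Ω.
Step 4 — Source phasor: V = 48∠48.7° V = 31.68 + j36.06 V.
Step 5 — Ohm's law: I = V / Z_total = (31.68 + j36.06) / (1450 + j67.86) = 0.02296 + j0.02379 A.
Step 6 — Convert to polar: |I| = 0.03307 A, ∠I = 46.0°.

I = 0.03307∠46.0° A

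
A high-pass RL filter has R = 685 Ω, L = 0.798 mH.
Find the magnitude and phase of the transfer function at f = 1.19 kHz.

Step 1 — Angular frequency: ω = 2π·1190 = 7477 rad/s.
Step 2 — Transfer function: H(jω) = jωL/(R + jωL).
Step 3 — Numerator jωL = j·5.967; denominator R + jωL = 685 + j5.967.
Step 4 — H = 7.587e-05 + j0.00871.
Step 5 — Magnitude: |H| = 0.00871 (-41.2 dB); phase: φ = 89.5°.

|H| = 0.00871 (-41.2 dB), φ = 89.5°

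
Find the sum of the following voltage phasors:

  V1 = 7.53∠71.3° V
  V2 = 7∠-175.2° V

Step 1 — Convert each phasor to rectangular form:
  V1 = 7.53·(cos(71.3°) + j·sin(71.3°)) = 2.414 + j7.132 V
  V2 = 7·(cos(-175.2°) + j·sin(-175.2°)) = -6.975 - j0.5857 V
Step 2 — Sum components: V_total = -4.561 + j6.547 V.
Step 3 — Convert to polar: |V_total| = 7.979 V, ∠V_total = 124.9°.

V_total = 7.979∠124.9° V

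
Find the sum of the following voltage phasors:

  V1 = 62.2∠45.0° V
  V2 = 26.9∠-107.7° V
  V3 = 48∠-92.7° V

Step 1 — Convert each phasor to rectangular form:
  V1 = 62.2·(cos(45.0°) + j·sin(45.0°)) = 43.98 + j43.98 V
  V2 = 26.9·(cos(-107.7°) + j·sin(-107.7°)) = -8.178 - j25.63 V
  V3 = 48·(cos(-92.7°) + j·sin(-92.7°)) = -2.261 - j47.95 V
Step 2 — Sum components: V_total = 33.54 - j29.59 V.
Step 3 — Convert to polar: |V_total| = 44.73 V, ∠V_total = -41.4°.

V_total = 44.73∠-41.4° V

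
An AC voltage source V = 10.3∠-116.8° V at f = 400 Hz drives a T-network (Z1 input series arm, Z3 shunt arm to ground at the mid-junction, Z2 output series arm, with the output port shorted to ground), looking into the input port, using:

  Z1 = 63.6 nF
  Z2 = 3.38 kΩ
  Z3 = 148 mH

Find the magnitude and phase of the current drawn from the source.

Step 1 — Angular frequency: ω = 2π·f = 2π·400 = 2513 rad/s.
Step 2 — Component impedances:
  Z1: Z = 1/(jωC) = -j/(ω·C) = 0 - j6256 Ω
  Z2: Z = R = 3380 Ω
  Z3: Z = jωL = j·2513·0.148 = 0 + j372 Ω
Step 3 — With the output port shorted to ground, the output series arm Z2 runs from the junction to ground; the shunt arm Z3 also runs from the junction to ground. They appear in parallel: Z3 || Z2 = 40.44 + j367.5 Ω.
Step 4 — Series with input arm Z1: Z_in = Z1 + (Z3 || Z2) = 40.44 - j5889 Ω = 5889∠-89.6° Ω.
Step 5 — Source phasor: V = 10.3∠-116.8° V = -4.644 - j9.194 V.
Step 6 — Ohm's law: I = V / Z_total = (-4.644 - j9.194) / (40.44 - j5889) = 0.001556 - j0.0007993 A.
Step 7 — Convert to polar: |I| = 0.001749 A, ∠I = -27.2°.

I = 0.001749∠-27.2° A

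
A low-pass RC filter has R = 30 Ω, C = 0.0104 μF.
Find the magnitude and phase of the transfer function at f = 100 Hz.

Step 1 — Angular frequency: ω = 2π·100 = 628.3 rad/s.
Step 2 — Transfer function: H(jω) = 1/(1 + jωRC).
Step 3 — Denominator: 1 + jωRC = 1 + j·628.3·30·1.04e-08 = 1 + j0.000196.
Step 4 — H = 1 - j0.000196.
Step 5 — Magnitude: |H| = 1 (-0.0 dB); phase: φ = -0.0°.

|H| = 1 (-0.0 dB), φ = -0.0°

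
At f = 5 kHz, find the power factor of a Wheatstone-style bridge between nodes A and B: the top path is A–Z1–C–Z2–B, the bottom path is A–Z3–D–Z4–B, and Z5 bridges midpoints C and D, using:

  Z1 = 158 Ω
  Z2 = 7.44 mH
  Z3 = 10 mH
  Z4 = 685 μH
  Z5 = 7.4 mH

Step 1 — Angular frequency: ω = 2π·f = 2π·5000 = 3.142e+04 rad/s.
Step 2 — Component impedances:
  Z1: Z = R = 158 Ω
  Z2: Z = jωL = j·3.142e+04·0.00744 = 0 + j233.7 Ω
  Z3: Z = jωL = j·3.142e+04·0.01 = 0 + j314.2 Ω
  Z4: Z = jωL = j·3.142e+04·0.000685 = 0 + j21.52 Ω
  Z5: Z = jωL = j·3.142e+04·0.0074 = 0 + j232.5 Ω
Step 3 — Bridge requires nodal analysis (the Z5 bridge couples midpoints C and D, so the two paths cannot be reduced to a simple series/parallel combination). Setting node B to ground and injecting 1 A at node A, the 3-node admittance system at A, C, D solves to V_A = Z_AB = 77.38 + j121.3 Ω = 143.9∠57.5° Ω.
Step 4 — Power factor: PF = cos(φ) = Re(Z)/|Z| = 77.377/143.87 = 0.5378.
Step 5 — Type: Im(Z) = 121.3 ⇒ lagging (phase φ = 57.5°).

PF = 0.5378 (lagging, φ = 57.5°)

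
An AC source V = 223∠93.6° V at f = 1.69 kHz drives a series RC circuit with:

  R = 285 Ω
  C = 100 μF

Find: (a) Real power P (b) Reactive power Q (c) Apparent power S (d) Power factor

Step 1 — Angular frequency: ω = 2π·f = 2π·1690 = 1.062e+04 rad/s.
Step 2 — Component impedances:
  R: Z = R = 285 Ω
  C: Z = 1/(jωC) = -j/(ω·C) = 0 - j0.9417 Ω
Step 3 — Series combination: Z_total = R + C = 285 - j0.9417 Ω = 285∠-0.2° Ω.
Step 4 — Source phasor: V = 223∠93.6° V = -14 + j222.6 V.
Step 5 — Current: I = V / Z = -0.05171 + j0.7807 A = 0.7825∠93.8° A.
Step 6 — Complex power: S = V·I* = 174.5 - j0.5766 VA.
Step 7 — Real power: P = Re(S) = 174.5 W.
Step 8 — Reactive power: Q = Im(S) = -0.5766 VAR.
Step 9 — Apparent power: |S| = 174.5 VA.
Step 10 — Power factor: PF = P/|S| = 1 (leading).

(a) P = 174.5 W  (b) Q = -0.5766 VAR  (c) S = 174.5 VA  (d) PF = 1 (leading)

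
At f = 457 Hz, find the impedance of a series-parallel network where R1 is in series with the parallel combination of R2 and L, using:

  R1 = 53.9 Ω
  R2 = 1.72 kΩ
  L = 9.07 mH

Step 1 — Angular frequency: ω = 2π·f = 2π·457 = 2871 rad/s.
Step 2 — Component impedances:
  R1: Z = R = 53.9 Ω
  R2: Z = R = 1720 Ω
  L: Z = jωL = j·2871·0.00907 = 0 + j26.04 Ω
Step 3 — Parallel branch: R2 || L = 1/(1/R2 + 1/L) = 0.3943 + j26.04 Ω.
Step 4 — Series with R1: Z_total = R1 + (R2 || L) = 54.29 + j26.04 Ω = 60.21∠25.6° Ω.

Z = 54.29 + j26.04 Ω = 60.21∠25.6° Ω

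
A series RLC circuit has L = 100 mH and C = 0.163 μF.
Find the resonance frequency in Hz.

Step 1 — Resonance condition Im(Z)=0 gives ω₀ = 1/√(LC).
Step 2 — ω₀ = 1/√(0.1·1.63e-07) = 7833 rad/s.
Step 3 — f₀ = ω₀/(2π) = 1247 Hz.

f₀ = 1247 Hz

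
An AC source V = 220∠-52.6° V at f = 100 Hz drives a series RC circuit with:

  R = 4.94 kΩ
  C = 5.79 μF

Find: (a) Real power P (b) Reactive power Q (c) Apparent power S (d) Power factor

Step 1 — Angular frequency: ω = 2π·f = 2π·100 = 628.3 rad/s.
Step 2 — Component impedances:
  R: Z = R = 4940 Ω
  C: Z = 1/(jωC) = -j/(ω·C) = 0 - j274.9 Ω
Step 3 — Series combination: Z_total = R + C = 4940 - j274.9 Ω = 4948∠-3.2° Ω.
Step 4 — Source phasor: V = 220∠-52.6° V = 133.6 - j174.8 V.
Step 5 — Current: I = V / Z = 0.02893 - j0.03377 A = 0.04447∠-49.4° A.
Step 6 — Complex power: S = V·I* = 9.767 - j0.5435 VA.
Step 7 — Real power: P = Re(S) = 9.767 W.
Step 8 — Reactive power: Q = Im(S) = -0.5435 VAR.
Step 9 — Apparent power: |S| = 9.782 VA.
Step 10 — Power factor: PF = P/|S| = 0.9985 (leading).

(a) P = 9.767 W  (b) Q = -0.5435 VAR  (c) S = 9.782 VA  (d) PF = 0.9985 (leading)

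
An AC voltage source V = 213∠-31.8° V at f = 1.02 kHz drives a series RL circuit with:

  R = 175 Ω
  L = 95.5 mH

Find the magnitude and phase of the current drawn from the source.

Step 1 — Angular frequency: ω = 2π·f = 2π·1020 = 6409 rad/s.
Step 2 — Component impedances:
  R: Z = R = 175 Ω
  L: Z = jωL = j·6409·0.0955 = 0 + j612 Ω
Step 3 — Series combination: Z_total = R + L = 175 + j612 Ω = 636.6∠74.0° Ω.
Step 4 — Source phasor: V = 213∠-31.8° V = 181 - j112.2 V.
Step 5 — Ohm's law: I = V / Z_total = (181 - j112.2) / (175 + j612) = -0.09135 - j0.3219 A.
Step 6 — Convert to polar: |I| = 0.3346 A, ∠I = -105.8°.

I = 0.3346∠-105.8° A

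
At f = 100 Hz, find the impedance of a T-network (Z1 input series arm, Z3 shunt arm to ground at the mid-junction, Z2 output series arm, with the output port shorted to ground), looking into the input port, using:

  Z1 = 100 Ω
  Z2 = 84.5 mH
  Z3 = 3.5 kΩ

Step 1 — Angular frequency: ω = 2π·f = 2π·100 = 628.3 rad/s.
Step 2 — Component impedances:
  Z1: Z = R = 100 Ω
  Z2: Z = jωL = j·628.3·0.0845 = 0 + j53.09 Ω
  Z3: Z = R = 3500 Ω
Step 3 — With the output port shorted to ground, the output series arm Z2 runs from the junction to ground; the shunt arm Z3 also runs from the junction to ground. They appear in parallel: Z3 || Z2 = 0.8052 + j53.08 Ω.
Step 4 — Series with input arm Z1: Z_in = Z1 + (Z3 || Z2) = 100.8 + j53.08 Ω = 113.9∠27.8° Ω.

Z = 100.8 + j53.08 Ω = 113.9∠27.8° Ω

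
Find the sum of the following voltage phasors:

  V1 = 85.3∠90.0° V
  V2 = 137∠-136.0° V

Step 1 — Convert each phasor to rectangular form:
  V1 = 85.3·(cos(90.0°) + j·sin(90.0°)) = 0 + j85.3 V
  V2 = 137·(cos(-136.0°) + j·sin(-136.0°)) = -98.55 - j95.17 V
Step 2 — Sum components: V_total = -98.55 - j9.868 V.
Step 3 — Convert to polar: |V_total| = 99.04 V, ∠V_total = -174.3°.

V_total = 99.04∠-174.3° V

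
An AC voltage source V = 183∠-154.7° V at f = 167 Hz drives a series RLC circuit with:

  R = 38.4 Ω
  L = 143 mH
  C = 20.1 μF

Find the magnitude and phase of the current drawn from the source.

Step 1 — Angular frequency: ω = 2π·f = 2π·167 = 1049 rad/s.
Step 2 — Component impedances:
  R: Z = R = 38.4 Ω
  L: Z = jωL = j·1049·0.143 = 0 + j150 Ω
  C: Z = 1/(jωC) = -j/(ω·C) = 0 - j47.41 Ω
Step 3 — Series combination: Z_total = R + L + C = 38.4 + j102.6 Ω = 109.6∠69.5° Ω.
Step 4 — Source phasor: V = 183∠-154.7° V = -165.4 - j78.21 V.
Step 5 — Ohm's law: I = V / Z_total = (-165.4 - j78.21) / (38.4 + j102.6) = -1.197 + j1.164 A.
Step 6 — Convert to polar: |I| = 1.67 A, ∠I = 135.8°.

I = 1.67∠135.8° A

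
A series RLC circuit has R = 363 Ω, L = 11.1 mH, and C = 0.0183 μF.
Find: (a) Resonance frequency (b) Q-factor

Step 1 — Resonance condition Im(Z)=0 gives ω₀ = 1/√(LC).
Step 2 — ω₀ = 1/√(0.0111·1.83e-08) = 7.016e+04 rad/s.
Step 3 — f₀ = ω₀/(2π) = 1.117e+04 Hz.
Step 4 — Series Q: Q = ω₀L/R = 7.016e+04·0.0111/363 = 2.146.

(a) f₀ = 1.117e+04 Hz  (b) Q = 2.146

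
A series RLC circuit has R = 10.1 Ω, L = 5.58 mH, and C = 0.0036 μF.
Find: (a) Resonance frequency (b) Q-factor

Step 1 — Resonance condition Im(Z)=0 gives ω₀ = 1/√(LC).
Step 2 — ω₀ = 1/√(0.00558·3.6e-09) = 2.231e+05 rad/s.
Step 3 — f₀ = ω₀/(2π) = 3.551e+04 Hz.
Step 4 — Series Q: Q = ω₀L/R = 2.231e+05·0.00558/10.1 = 123.3.

(a) f₀ = 3.551e+04 Hz  (b) Q = 123.3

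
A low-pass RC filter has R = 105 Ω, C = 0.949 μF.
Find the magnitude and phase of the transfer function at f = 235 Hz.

Step 1 — Angular frequency: ω = 2π·235 = 1477 rad/s.
Step 2 — Transfer function: H(jω) = 1/(1 + jωRC).
Step 3 — Denominator: 1 + jωRC = 1 + j·1477·105·9.49e-07 = 1 + j0.1471.
Step 4 — H = 0.9788 - j0.144.
Step 5 — Magnitude: |H| = 0.9893 (-0.1 dB); phase: φ = -8.4°.

|H| = 0.9893 (-0.1 dB), φ = -8.4°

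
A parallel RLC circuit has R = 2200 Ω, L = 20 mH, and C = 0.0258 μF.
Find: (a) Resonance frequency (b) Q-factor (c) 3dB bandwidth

Step 1 — Resonance: ω₀ = 1/√(LC) = 1/√(0.02·2.58e-08) = 4.402e+04 rad/s.
Step 2 — f₀ = ω₀/(2π) = 7006 Hz.
Step 3 — Parallel Q: Q = R/(ω₀L) = 2200/(4.402e+04·0.02) = 2.499.
Step 4 — Bandwidth: Δω = ω₀/Q = 1.762e+04 rad/s; BW = Δω/(2π) = 2804 Hz.

(a) f₀ = 7006 Hz  (b) Q = 2.499  (c) BW = 2804 Hz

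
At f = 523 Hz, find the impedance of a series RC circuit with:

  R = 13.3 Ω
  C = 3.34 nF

Step 1 — Angular frequency: ω = 2π·f = 2π·523 = 3286 rad/s.
Step 2 — Component impedances:
  R: Z = R = 13.3 Ω
  C: Z = 1/(jωC) = -j/(ω·C) = 0 - j9.111e+04 Ω
Step 3 — Series combination: Z_total = R + C = 13.3 - j9.111e+04 Ω = 9.111e+04∠-90.0° Ω.

Z = 13.3 - j9.111e+04 Ω = 9.111e+04∠-90.0° Ω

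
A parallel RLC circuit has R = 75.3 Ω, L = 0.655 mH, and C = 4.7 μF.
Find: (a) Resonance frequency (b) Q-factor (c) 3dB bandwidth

Step 1 — Resonance: ω₀ = 1/√(LC) = 1/√(0.000655·4.7e-06) = 1.802e+04 rad/s.
Step 2 — f₀ = ω₀/(2π) = 2868 Hz.
Step 3 — Parallel Q: Q = R/(ω₀L) = 75.3/(1.802e+04·0.000655) = 6.379.
Step 4 — Bandwidth: Δω = ω₀/Q = 2826 rad/s; BW = Δω/(2π) = 449.7 Hz.

(a) f₀ = 2868 Hz  (b) Q = 6.379  (c) BW = 449.7 Hz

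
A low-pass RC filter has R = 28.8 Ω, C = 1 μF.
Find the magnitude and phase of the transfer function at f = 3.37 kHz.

Step 1 — Angular frequency: ω = 2π·3370 = 2.117e+04 rad/s.
Step 2 — Transfer function: H(jω) = 1/(1 + jωRC).
Step 3 — Denominator: 1 + jωRC = 1 + j·2.117e+04·28.8·1e-06 = 1 + j0.6098.
Step 4 — H = 0.7289 - j0.4445.
Step 5 — Magnitude: |H| = 0.8538 (-1.4 dB); phase: φ = -31.4°.

|H| = 0.8538 (-1.4 dB), φ = -31.4°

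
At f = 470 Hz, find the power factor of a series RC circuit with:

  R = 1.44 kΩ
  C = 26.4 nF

Step 1 — Angular frequency: ω = 2π·f = 2π·470 = 2953 rad/s.
Step 2 — Component impedances:
  R: Z = R = 1440 Ω
  C: Z = 1/(jωC) = -j/(ω·C) = 0 - j1.283e+04 Ω
Step 3 — Series combination: Z_total = R + C = 1440 - j1.283e+04 Ω = 1.291e+04∠-83.6° Ω.
Step 4 — Power factor: PF = cos(φ) = Re(Z)/|Z| = 1440/12907 = 0.1116.
Step 5 — Type: Im(Z) = -1.283e+04 ⇒ leading (phase φ = -83.6°).

PF = 0.1116 (leading, φ = -83.6°)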